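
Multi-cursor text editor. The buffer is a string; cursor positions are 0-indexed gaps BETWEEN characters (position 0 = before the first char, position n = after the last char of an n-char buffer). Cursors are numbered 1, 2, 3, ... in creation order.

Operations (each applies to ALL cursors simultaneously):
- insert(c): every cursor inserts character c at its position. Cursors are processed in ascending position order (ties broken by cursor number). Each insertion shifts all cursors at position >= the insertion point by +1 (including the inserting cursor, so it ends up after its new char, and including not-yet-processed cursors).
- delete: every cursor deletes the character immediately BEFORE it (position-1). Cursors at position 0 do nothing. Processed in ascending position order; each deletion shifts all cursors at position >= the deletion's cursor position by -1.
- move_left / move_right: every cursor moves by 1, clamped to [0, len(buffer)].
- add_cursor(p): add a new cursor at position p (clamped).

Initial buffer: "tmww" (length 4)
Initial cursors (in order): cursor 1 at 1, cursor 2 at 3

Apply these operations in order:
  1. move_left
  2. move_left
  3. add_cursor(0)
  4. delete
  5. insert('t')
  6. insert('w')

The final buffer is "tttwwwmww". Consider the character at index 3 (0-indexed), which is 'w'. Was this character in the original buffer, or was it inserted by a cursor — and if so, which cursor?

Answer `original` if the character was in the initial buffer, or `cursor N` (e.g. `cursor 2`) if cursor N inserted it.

Answer: cursor 1

Derivation:
After op 1 (move_left): buffer="tmww" (len 4), cursors c1@0 c2@2, authorship ....
After op 2 (move_left): buffer="tmww" (len 4), cursors c1@0 c2@1, authorship ....
After op 3 (add_cursor(0)): buffer="tmww" (len 4), cursors c1@0 c3@0 c2@1, authorship ....
After op 4 (delete): buffer="mww" (len 3), cursors c1@0 c2@0 c3@0, authorship ...
After op 5 (insert('t')): buffer="tttmww" (len 6), cursors c1@3 c2@3 c3@3, authorship 123...
After op 6 (insert('w')): buffer="tttwwwmww" (len 9), cursors c1@6 c2@6 c3@6, authorship 123123...
Authorship (.=original, N=cursor N): 1 2 3 1 2 3 . . .
Index 3: author = 1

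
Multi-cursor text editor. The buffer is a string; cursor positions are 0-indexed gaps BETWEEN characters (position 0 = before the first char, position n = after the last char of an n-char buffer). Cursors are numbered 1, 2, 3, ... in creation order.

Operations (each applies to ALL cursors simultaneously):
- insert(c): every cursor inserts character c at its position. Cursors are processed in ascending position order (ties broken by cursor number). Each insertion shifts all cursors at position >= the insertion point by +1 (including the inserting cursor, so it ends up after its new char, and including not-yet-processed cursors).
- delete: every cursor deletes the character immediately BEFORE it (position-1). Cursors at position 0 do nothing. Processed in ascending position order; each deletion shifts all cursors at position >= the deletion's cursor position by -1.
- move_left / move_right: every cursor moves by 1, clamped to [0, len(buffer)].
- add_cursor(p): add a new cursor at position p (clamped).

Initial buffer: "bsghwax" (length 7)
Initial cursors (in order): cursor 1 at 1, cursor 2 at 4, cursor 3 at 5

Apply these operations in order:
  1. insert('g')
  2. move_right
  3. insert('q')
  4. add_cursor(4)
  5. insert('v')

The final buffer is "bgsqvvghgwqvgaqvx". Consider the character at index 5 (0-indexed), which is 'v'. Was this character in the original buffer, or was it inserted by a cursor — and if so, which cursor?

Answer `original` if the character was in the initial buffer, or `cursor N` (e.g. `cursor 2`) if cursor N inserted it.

Answer: cursor 4

Derivation:
After op 1 (insert('g')): buffer="bgsghgwgax" (len 10), cursors c1@2 c2@6 c3@8, authorship .1...2.3..
After op 2 (move_right): buffer="bgsghgwgax" (len 10), cursors c1@3 c2@7 c3@9, authorship .1...2.3..
After op 3 (insert('q')): buffer="bgsqghgwqgaqx" (len 13), cursors c1@4 c2@9 c3@12, authorship .1.1..2.23.3.
After op 4 (add_cursor(4)): buffer="bgsqghgwqgaqx" (len 13), cursors c1@4 c4@4 c2@9 c3@12, authorship .1.1..2.23.3.
After op 5 (insert('v')): buffer="bgsqvvghgwqvgaqvx" (len 17), cursors c1@6 c4@6 c2@12 c3@16, authorship .1.114..2.223.33.
Authorship (.=original, N=cursor N): . 1 . 1 1 4 . . 2 . 2 2 3 . 3 3 .
Index 5: author = 4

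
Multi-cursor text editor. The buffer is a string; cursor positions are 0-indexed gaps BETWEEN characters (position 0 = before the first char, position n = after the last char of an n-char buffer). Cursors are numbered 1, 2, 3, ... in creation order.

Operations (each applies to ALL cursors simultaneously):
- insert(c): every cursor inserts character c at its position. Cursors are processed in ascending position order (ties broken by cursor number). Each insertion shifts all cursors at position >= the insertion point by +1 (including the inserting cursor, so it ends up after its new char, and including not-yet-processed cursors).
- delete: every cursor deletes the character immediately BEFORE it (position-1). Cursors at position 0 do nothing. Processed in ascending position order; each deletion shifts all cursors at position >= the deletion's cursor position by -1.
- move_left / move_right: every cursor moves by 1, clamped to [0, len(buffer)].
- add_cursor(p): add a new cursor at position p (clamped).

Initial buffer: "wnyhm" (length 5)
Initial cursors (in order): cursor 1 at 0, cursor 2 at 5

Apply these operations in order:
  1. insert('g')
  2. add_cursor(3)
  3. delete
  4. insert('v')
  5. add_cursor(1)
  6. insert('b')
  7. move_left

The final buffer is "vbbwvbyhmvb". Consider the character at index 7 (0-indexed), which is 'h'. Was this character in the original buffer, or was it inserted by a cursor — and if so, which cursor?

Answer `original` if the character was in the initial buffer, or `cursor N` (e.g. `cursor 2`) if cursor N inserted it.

After op 1 (insert('g')): buffer="gwnyhmg" (len 7), cursors c1@1 c2@7, authorship 1.....2
After op 2 (add_cursor(3)): buffer="gwnyhmg" (len 7), cursors c1@1 c3@3 c2@7, authorship 1.....2
After op 3 (delete): buffer="wyhm" (len 4), cursors c1@0 c3@1 c2@4, authorship ....
After op 4 (insert('v')): buffer="vwvyhmv" (len 7), cursors c1@1 c3@3 c2@7, authorship 1.3...2
After op 5 (add_cursor(1)): buffer="vwvyhmv" (len 7), cursors c1@1 c4@1 c3@3 c2@7, authorship 1.3...2
After op 6 (insert('b')): buffer="vbbwvbyhmvb" (len 11), cursors c1@3 c4@3 c3@6 c2@11, authorship 114.33...22
After op 7 (move_left): buffer="vbbwvbyhmvb" (len 11), cursors c1@2 c4@2 c3@5 c2@10, authorship 114.33...22
Authorship (.=original, N=cursor N): 1 1 4 . 3 3 . . . 2 2
Index 7: author = original

Answer: original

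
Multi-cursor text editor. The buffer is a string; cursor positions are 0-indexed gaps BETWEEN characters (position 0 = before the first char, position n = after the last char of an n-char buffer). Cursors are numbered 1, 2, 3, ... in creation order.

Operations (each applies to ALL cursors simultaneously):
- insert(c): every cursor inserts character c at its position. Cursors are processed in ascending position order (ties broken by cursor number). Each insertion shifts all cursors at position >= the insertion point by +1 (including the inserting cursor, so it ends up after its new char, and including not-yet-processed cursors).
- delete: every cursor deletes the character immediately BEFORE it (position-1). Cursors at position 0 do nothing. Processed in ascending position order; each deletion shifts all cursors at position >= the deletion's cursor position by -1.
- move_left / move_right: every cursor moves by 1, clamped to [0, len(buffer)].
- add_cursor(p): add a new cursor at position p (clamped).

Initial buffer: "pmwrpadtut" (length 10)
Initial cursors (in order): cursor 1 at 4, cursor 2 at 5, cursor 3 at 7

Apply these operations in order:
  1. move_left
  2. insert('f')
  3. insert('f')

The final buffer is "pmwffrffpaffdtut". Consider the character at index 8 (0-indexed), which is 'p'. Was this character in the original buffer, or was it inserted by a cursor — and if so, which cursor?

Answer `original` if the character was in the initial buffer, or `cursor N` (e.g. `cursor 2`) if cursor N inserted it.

After op 1 (move_left): buffer="pmwrpadtut" (len 10), cursors c1@3 c2@4 c3@6, authorship ..........
After op 2 (insert('f')): buffer="pmwfrfpafdtut" (len 13), cursors c1@4 c2@6 c3@9, authorship ...1.2..3....
After op 3 (insert('f')): buffer="pmwffrffpaffdtut" (len 16), cursors c1@5 c2@8 c3@12, authorship ...11.22..33....
Authorship (.=original, N=cursor N): . . . 1 1 . 2 2 . . 3 3 . . . .
Index 8: author = original

Answer: original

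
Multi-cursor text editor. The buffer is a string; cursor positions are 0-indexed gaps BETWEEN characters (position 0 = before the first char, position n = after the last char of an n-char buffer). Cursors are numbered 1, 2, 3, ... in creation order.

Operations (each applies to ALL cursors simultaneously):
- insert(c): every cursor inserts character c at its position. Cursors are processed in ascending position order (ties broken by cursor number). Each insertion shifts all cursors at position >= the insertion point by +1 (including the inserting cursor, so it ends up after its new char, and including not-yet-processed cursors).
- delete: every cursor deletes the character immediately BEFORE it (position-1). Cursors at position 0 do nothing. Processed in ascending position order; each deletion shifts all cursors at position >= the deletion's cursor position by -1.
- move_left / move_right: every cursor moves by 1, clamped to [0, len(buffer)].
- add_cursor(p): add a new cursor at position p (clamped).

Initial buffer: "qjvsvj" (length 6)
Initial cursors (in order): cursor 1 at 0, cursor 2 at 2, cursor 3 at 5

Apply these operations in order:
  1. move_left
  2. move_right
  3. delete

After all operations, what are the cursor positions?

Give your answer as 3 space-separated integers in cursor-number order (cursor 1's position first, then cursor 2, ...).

Answer: 0 0 2

Derivation:
After op 1 (move_left): buffer="qjvsvj" (len 6), cursors c1@0 c2@1 c3@4, authorship ......
After op 2 (move_right): buffer="qjvsvj" (len 6), cursors c1@1 c2@2 c3@5, authorship ......
After op 3 (delete): buffer="vsj" (len 3), cursors c1@0 c2@0 c3@2, authorship ...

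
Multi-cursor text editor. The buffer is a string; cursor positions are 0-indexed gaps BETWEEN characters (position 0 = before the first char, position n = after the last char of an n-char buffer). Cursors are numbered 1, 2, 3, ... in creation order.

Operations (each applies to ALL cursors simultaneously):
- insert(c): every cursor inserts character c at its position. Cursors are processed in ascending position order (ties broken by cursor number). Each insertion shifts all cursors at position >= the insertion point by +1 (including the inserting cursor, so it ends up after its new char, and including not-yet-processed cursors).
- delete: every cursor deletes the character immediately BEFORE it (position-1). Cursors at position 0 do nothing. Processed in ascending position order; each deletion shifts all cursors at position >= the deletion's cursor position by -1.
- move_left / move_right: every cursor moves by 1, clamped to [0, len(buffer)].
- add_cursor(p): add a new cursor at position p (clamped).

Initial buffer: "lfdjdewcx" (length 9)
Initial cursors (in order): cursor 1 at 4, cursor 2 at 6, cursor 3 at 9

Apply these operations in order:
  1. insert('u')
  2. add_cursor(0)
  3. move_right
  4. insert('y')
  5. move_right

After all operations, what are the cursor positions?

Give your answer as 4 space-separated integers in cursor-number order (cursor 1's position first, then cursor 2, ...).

Answer: 9 13 16 3

Derivation:
After op 1 (insert('u')): buffer="lfdjudeuwcxu" (len 12), cursors c1@5 c2@8 c3@12, authorship ....1..2...3
After op 2 (add_cursor(0)): buffer="lfdjudeuwcxu" (len 12), cursors c4@0 c1@5 c2@8 c3@12, authorship ....1..2...3
After op 3 (move_right): buffer="lfdjudeuwcxu" (len 12), cursors c4@1 c1@6 c2@9 c3@12, authorship ....1..2...3
After op 4 (insert('y')): buffer="lyfdjudyeuwycxuy" (len 16), cursors c4@2 c1@8 c2@12 c3@16, authorship .4...1.1.2.2..33
After op 5 (move_right): buffer="lyfdjudyeuwycxuy" (len 16), cursors c4@3 c1@9 c2@13 c3@16, authorship .4...1.1.2.2..33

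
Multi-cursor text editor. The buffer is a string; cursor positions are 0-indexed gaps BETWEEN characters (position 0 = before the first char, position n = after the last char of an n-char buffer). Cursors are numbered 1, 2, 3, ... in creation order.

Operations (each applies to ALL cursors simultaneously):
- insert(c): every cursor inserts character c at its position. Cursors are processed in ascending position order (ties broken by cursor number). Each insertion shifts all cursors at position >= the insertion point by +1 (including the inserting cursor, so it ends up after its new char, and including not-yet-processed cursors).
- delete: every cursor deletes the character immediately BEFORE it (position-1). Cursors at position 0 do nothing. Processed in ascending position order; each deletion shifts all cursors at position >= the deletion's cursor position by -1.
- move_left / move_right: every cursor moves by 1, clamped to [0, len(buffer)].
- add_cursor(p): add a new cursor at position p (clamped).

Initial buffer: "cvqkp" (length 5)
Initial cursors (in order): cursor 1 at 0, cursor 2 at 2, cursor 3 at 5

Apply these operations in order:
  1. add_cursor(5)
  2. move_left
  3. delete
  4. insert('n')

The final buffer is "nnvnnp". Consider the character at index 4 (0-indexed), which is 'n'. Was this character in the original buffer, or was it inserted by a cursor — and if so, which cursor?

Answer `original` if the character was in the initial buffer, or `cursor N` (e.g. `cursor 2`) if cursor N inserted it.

After op 1 (add_cursor(5)): buffer="cvqkp" (len 5), cursors c1@0 c2@2 c3@5 c4@5, authorship .....
After op 2 (move_left): buffer="cvqkp" (len 5), cursors c1@0 c2@1 c3@4 c4@4, authorship .....
After op 3 (delete): buffer="vp" (len 2), cursors c1@0 c2@0 c3@1 c4@1, authorship ..
After op 4 (insert('n')): buffer="nnvnnp" (len 6), cursors c1@2 c2@2 c3@5 c4@5, authorship 12.34.
Authorship (.=original, N=cursor N): 1 2 . 3 4 .
Index 4: author = 4

Answer: cursor 4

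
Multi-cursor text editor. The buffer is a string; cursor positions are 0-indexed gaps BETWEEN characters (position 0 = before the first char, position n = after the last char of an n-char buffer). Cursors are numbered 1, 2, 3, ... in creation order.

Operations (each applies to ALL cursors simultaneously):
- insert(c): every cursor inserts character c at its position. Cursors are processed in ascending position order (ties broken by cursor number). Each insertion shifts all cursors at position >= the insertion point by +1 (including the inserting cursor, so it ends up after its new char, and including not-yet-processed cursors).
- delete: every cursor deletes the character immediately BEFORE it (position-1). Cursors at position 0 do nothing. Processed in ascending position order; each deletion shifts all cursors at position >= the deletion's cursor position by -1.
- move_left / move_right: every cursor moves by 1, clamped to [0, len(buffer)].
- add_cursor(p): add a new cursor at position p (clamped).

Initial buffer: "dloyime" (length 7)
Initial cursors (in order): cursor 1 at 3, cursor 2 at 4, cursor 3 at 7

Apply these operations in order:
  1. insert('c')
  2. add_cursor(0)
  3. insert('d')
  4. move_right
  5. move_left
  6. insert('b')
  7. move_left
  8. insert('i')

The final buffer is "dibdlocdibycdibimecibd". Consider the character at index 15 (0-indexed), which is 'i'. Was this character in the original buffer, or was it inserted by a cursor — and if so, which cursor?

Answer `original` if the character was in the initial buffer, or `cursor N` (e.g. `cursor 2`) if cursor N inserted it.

Answer: original

Derivation:
After op 1 (insert('c')): buffer="dlocycimec" (len 10), cursors c1@4 c2@6 c3@10, authorship ...1.2...3
After op 2 (add_cursor(0)): buffer="dlocycimec" (len 10), cursors c4@0 c1@4 c2@6 c3@10, authorship ...1.2...3
After op 3 (insert('d')): buffer="ddlocdycdimecd" (len 14), cursors c4@1 c1@6 c2@9 c3@14, authorship 4...11.22...33
After op 4 (move_right): buffer="ddlocdycdimecd" (len 14), cursors c4@2 c1@7 c2@10 c3@14, authorship 4...11.22...33
After op 5 (move_left): buffer="ddlocdycdimecd" (len 14), cursors c4@1 c1@6 c2@9 c3@13, authorship 4...11.22...33
After op 6 (insert('b')): buffer="dbdlocdbycdbimecbd" (len 18), cursors c4@2 c1@8 c2@12 c3@17, authorship 44...111.222...333
After op 7 (move_left): buffer="dbdlocdbycdbimecbd" (len 18), cursors c4@1 c1@7 c2@11 c3@16, authorship 44...111.222...333
After op 8 (insert('i')): buffer="dibdlocdibycdibimecibd" (len 22), cursors c4@2 c1@9 c2@14 c3@20, authorship 444...1111.2222...3333
Authorship (.=original, N=cursor N): 4 4 4 . . . 1 1 1 1 . 2 2 2 2 . . . 3 3 3 3
Index 15: author = original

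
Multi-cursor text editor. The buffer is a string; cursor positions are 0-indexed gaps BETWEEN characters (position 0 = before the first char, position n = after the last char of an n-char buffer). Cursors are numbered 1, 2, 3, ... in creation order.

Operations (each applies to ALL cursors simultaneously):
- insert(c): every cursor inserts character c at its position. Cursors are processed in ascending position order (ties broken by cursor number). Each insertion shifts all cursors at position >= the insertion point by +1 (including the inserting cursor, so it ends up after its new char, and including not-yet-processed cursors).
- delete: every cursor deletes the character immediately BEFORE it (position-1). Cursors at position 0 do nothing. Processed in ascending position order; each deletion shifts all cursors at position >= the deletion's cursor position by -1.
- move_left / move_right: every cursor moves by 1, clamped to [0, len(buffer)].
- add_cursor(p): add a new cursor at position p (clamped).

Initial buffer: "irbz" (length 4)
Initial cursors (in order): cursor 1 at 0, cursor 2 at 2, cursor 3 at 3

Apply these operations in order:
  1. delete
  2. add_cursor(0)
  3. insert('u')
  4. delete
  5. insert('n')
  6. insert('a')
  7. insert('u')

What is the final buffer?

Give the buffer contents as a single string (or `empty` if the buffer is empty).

After op 1 (delete): buffer="iz" (len 2), cursors c1@0 c2@1 c3@1, authorship ..
After op 2 (add_cursor(0)): buffer="iz" (len 2), cursors c1@0 c4@0 c2@1 c3@1, authorship ..
After op 3 (insert('u')): buffer="uuiuuz" (len 6), cursors c1@2 c4@2 c2@5 c3@5, authorship 14.23.
After op 4 (delete): buffer="iz" (len 2), cursors c1@0 c4@0 c2@1 c3@1, authorship ..
After op 5 (insert('n')): buffer="nninnz" (len 6), cursors c1@2 c4@2 c2@5 c3@5, authorship 14.23.
After op 6 (insert('a')): buffer="nnaainnaaz" (len 10), cursors c1@4 c4@4 c2@9 c3@9, authorship 1414.2323.
After op 7 (insert('u')): buffer="nnaauuinnaauuz" (len 14), cursors c1@6 c4@6 c2@13 c3@13, authorship 141414.232323.

Answer: nnaauuinnaauuz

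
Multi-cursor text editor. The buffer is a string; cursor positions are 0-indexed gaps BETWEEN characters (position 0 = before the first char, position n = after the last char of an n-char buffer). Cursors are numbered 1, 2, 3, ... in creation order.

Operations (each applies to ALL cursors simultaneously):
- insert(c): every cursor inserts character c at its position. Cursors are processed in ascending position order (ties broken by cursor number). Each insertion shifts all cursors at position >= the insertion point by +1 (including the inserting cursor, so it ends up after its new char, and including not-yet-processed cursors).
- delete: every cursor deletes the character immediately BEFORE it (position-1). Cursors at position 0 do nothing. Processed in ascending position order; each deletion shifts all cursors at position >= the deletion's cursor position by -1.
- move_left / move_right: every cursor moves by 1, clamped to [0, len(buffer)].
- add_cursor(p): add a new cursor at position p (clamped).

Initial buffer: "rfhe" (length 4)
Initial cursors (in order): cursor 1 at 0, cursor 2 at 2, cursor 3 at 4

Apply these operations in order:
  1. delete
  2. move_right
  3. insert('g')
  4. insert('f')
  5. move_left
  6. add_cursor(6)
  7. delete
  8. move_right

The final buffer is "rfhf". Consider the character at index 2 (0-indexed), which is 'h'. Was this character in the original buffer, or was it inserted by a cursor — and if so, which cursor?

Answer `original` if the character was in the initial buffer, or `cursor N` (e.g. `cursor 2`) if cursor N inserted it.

After op 1 (delete): buffer="rh" (len 2), cursors c1@0 c2@1 c3@2, authorship ..
After op 2 (move_right): buffer="rh" (len 2), cursors c1@1 c2@2 c3@2, authorship ..
After op 3 (insert('g')): buffer="rghgg" (len 5), cursors c1@2 c2@5 c3@5, authorship .1.23
After op 4 (insert('f')): buffer="rgfhggff" (len 8), cursors c1@3 c2@8 c3@8, authorship .11.2323
After op 5 (move_left): buffer="rgfhggff" (len 8), cursors c1@2 c2@7 c3@7, authorship .11.2323
After op 6 (add_cursor(6)): buffer="rgfhggff" (len 8), cursors c1@2 c4@6 c2@7 c3@7, authorship .11.2323
After op 7 (delete): buffer="rfhf" (len 4), cursors c1@1 c2@3 c3@3 c4@3, authorship .1.3
After op 8 (move_right): buffer="rfhf" (len 4), cursors c1@2 c2@4 c3@4 c4@4, authorship .1.3
Authorship (.=original, N=cursor N): . 1 . 3
Index 2: author = original

Answer: original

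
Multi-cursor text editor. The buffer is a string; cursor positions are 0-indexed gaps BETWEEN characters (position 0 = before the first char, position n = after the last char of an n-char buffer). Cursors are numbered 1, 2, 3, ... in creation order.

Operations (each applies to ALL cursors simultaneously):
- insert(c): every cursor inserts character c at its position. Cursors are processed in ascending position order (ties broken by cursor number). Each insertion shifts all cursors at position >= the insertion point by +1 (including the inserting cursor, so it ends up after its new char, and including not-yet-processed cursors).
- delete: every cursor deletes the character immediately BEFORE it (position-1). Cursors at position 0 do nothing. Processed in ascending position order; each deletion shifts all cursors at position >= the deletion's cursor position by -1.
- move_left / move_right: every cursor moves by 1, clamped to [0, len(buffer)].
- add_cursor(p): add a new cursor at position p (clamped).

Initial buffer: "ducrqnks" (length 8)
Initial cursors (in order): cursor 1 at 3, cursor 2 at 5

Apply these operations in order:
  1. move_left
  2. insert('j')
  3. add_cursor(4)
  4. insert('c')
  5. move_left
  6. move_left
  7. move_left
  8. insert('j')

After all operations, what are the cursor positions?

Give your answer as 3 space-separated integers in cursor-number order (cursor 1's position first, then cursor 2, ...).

Answer: 2 9 5

Derivation:
After op 1 (move_left): buffer="ducrqnks" (len 8), cursors c1@2 c2@4, authorship ........
After op 2 (insert('j')): buffer="dujcrjqnks" (len 10), cursors c1@3 c2@6, authorship ..1..2....
After op 3 (add_cursor(4)): buffer="dujcrjqnks" (len 10), cursors c1@3 c3@4 c2@6, authorship ..1..2....
After op 4 (insert('c')): buffer="dujcccrjcqnks" (len 13), cursors c1@4 c3@6 c2@9, authorship ..11.3.22....
After op 5 (move_left): buffer="dujcccrjcqnks" (len 13), cursors c1@3 c3@5 c2@8, authorship ..11.3.22....
After op 6 (move_left): buffer="dujcccrjcqnks" (len 13), cursors c1@2 c3@4 c2@7, authorship ..11.3.22....
After op 7 (move_left): buffer="dujcccrjcqnks" (len 13), cursors c1@1 c3@3 c2@6, authorship ..11.3.22....
After op 8 (insert('j')): buffer="djujjcccjrjcqnks" (len 16), cursors c1@2 c3@5 c2@9, authorship .1.131.32.22....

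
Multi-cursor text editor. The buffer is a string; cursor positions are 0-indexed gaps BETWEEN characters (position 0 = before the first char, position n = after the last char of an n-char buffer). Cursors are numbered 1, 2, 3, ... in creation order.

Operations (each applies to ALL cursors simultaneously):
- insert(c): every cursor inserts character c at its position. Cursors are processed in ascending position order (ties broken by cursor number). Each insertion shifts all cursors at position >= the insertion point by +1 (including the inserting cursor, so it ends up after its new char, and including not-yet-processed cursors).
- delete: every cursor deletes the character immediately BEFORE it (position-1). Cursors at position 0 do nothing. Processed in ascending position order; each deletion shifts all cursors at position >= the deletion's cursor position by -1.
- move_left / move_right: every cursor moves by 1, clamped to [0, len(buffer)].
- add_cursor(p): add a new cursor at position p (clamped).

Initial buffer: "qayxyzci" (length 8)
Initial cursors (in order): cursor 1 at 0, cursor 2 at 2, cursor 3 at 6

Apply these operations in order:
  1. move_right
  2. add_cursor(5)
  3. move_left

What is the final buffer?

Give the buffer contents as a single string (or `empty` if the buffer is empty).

After op 1 (move_right): buffer="qayxyzci" (len 8), cursors c1@1 c2@3 c3@7, authorship ........
After op 2 (add_cursor(5)): buffer="qayxyzci" (len 8), cursors c1@1 c2@3 c4@5 c3@7, authorship ........
After op 3 (move_left): buffer="qayxyzci" (len 8), cursors c1@0 c2@2 c4@4 c3@6, authorship ........

Answer: qayxyzci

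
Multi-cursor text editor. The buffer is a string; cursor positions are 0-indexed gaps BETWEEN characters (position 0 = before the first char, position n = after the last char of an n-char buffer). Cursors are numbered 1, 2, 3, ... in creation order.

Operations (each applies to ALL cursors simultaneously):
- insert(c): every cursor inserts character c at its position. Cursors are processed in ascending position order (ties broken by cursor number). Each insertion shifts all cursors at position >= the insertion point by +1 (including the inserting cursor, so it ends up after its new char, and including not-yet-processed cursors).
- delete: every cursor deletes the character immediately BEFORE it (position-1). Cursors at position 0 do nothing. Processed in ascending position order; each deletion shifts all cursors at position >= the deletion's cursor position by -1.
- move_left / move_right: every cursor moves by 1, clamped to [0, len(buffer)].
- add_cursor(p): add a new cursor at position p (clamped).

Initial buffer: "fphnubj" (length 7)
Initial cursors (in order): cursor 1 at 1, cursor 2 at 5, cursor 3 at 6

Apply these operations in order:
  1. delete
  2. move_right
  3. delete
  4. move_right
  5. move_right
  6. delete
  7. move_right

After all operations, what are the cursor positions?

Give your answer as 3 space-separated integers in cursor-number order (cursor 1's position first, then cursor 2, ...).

Answer: 0 0 0

Derivation:
After op 1 (delete): buffer="phnj" (len 4), cursors c1@0 c2@3 c3@3, authorship ....
After op 2 (move_right): buffer="phnj" (len 4), cursors c1@1 c2@4 c3@4, authorship ....
After op 3 (delete): buffer="h" (len 1), cursors c1@0 c2@1 c3@1, authorship .
After op 4 (move_right): buffer="h" (len 1), cursors c1@1 c2@1 c3@1, authorship .
After op 5 (move_right): buffer="h" (len 1), cursors c1@1 c2@1 c3@1, authorship .
After op 6 (delete): buffer="" (len 0), cursors c1@0 c2@0 c3@0, authorship 
After op 7 (move_right): buffer="" (len 0), cursors c1@0 c2@0 c3@0, authorship 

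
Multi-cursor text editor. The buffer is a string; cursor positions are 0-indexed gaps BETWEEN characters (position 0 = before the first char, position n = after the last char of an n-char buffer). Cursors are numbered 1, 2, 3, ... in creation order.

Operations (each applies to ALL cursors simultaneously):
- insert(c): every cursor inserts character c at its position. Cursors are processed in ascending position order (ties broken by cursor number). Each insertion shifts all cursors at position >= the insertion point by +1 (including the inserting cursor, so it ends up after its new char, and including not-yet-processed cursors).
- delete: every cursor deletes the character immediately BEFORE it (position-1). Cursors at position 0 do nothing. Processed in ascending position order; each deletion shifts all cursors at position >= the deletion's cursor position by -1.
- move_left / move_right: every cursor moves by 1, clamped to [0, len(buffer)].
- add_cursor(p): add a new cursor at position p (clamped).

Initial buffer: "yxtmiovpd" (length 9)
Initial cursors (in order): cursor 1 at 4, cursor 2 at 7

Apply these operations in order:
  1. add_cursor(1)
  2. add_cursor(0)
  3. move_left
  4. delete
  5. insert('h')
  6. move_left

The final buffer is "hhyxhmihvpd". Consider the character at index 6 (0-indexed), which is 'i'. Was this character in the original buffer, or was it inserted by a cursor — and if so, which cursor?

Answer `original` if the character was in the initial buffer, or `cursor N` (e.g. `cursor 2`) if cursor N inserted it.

After op 1 (add_cursor(1)): buffer="yxtmiovpd" (len 9), cursors c3@1 c1@4 c2@7, authorship .........
After op 2 (add_cursor(0)): buffer="yxtmiovpd" (len 9), cursors c4@0 c3@1 c1@4 c2@7, authorship .........
After op 3 (move_left): buffer="yxtmiovpd" (len 9), cursors c3@0 c4@0 c1@3 c2@6, authorship .........
After op 4 (delete): buffer="yxmivpd" (len 7), cursors c3@0 c4@0 c1@2 c2@4, authorship .......
After op 5 (insert('h')): buffer="hhyxhmihvpd" (len 11), cursors c3@2 c4@2 c1@5 c2@8, authorship 34..1..2...
After op 6 (move_left): buffer="hhyxhmihvpd" (len 11), cursors c3@1 c4@1 c1@4 c2@7, authorship 34..1..2...
Authorship (.=original, N=cursor N): 3 4 . . 1 . . 2 . . .
Index 6: author = original

Answer: original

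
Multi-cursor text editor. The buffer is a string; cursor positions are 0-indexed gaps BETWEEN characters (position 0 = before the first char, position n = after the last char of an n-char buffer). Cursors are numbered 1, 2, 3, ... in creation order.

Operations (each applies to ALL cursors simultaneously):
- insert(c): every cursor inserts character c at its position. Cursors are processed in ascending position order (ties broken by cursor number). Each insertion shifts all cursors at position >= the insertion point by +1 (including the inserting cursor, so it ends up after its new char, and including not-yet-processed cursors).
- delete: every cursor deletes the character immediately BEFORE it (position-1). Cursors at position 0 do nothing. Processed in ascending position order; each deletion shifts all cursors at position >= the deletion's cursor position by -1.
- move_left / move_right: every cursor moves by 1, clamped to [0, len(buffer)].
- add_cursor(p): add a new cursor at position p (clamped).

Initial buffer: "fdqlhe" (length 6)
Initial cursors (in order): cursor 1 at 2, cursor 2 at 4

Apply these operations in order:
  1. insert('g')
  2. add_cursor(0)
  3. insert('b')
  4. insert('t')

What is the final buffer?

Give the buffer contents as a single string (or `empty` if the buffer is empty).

Answer: btfdgbtqlgbthe

Derivation:
After op 1 (insert('g')): buffer="fdgqlghe" (len 8), cursors c1@3 c2@6, authorship ..1..2..
After op 2 (add_cursor(0)): buffer="fdgqlghe" (len 8), cursors c3@0 c1@3 c2@6, authorship ..1..2..
After op 3 (insert('b')): buffer="bfdgbqlgbhe" (len 11), cursors c3@1 c1@5 c2@9, authorship 3..11..22..
After op 4 (insert('t')): buffer="btfdgbtqlgbthe" (len 14), cursors c3@2 c1@7 c2@12, authorship 33..111..222..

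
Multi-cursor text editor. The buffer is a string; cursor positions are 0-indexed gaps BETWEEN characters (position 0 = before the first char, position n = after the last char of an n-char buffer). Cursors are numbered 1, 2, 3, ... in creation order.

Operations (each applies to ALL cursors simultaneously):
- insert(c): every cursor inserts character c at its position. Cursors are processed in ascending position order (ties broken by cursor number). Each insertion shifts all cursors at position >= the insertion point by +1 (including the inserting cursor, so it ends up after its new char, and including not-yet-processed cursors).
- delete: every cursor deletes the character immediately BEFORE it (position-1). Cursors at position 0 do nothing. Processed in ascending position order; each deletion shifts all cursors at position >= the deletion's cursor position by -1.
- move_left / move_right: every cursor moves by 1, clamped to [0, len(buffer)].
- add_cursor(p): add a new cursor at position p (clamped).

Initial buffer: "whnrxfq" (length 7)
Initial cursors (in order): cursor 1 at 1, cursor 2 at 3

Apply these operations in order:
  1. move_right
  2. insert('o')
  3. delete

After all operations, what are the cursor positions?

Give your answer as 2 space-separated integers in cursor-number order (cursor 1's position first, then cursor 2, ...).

After op 1 (move_right): buffer="whnrxfq" (len 7), cursors c1@2 c2@4, authorship .......
After op 2 (insert('o')): buffer="whonroxfq" (len 9), cursors c1@3 c2@6, authorship ..1..2...
After op 3 (delete): buffer="whnrxfq" (len 7), cursors c1@2 c2@4, authorship .......

Answer: 2 4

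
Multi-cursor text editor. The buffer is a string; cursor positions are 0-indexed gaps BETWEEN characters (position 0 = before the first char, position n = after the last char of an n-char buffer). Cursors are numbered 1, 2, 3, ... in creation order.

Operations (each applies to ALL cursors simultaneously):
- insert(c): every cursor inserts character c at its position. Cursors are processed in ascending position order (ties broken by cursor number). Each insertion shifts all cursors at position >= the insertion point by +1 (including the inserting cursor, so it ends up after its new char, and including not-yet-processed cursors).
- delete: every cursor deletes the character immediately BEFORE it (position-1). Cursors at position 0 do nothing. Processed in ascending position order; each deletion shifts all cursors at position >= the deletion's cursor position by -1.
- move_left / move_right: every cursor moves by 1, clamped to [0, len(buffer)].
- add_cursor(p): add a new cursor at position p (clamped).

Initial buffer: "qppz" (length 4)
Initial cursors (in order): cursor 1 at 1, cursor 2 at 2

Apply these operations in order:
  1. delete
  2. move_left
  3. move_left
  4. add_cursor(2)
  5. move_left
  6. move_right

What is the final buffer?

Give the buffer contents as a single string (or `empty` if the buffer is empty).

After op 1 (delete): buffer="pz" (len 2), cursors c1@0 c2@0, authorship ..
After op 2 (move_left): buffer="pz" (len 2), cursors c1@0 c2@0, authorship ..
After op 3 (move_left): buffer="pz" (len 2), cursors c1@0 c2@0, authorship ..
After op 4 (add_cursor(2)): buffer="pz" (len 2), cursors c1@0 c2@0 c3@2, authorship ..
After op 5 (move_left): buffer="pz" (len 2), cursors c1@0 c2@0 c3@1, authorship ..
After op 6 (move_right): buffer="pz" (len 2), cursors c1@1 c2@1 c3@2, authorship ..

Answer: pz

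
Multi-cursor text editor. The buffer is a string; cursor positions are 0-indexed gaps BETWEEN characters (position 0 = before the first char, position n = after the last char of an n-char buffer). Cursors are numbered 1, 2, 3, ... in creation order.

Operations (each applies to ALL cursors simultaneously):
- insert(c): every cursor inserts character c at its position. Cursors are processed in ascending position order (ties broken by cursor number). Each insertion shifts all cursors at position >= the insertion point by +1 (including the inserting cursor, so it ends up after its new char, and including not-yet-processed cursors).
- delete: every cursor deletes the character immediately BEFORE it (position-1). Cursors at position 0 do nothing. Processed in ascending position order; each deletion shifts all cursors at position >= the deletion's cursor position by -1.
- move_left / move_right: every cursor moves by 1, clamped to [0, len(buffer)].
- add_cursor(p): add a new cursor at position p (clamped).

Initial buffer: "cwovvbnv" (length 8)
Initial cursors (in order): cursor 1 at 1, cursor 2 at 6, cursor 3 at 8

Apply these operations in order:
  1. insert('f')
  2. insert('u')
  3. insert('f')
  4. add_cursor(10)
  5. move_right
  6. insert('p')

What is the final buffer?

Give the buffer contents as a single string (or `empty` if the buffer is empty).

After op 1 (insert('f')): buffer="cfwovvbfnvf" (len 11), cursors c1@2 c2@8 c3@11, authorship .1.....2..3
After op 2 (insert('u')): buffer="cfuwovvbfunvfu" (len 14), cursors c1@3 c2@10 c3@14, authorship .11.....22..33
After op 3 (insert('f')): buffer="cfufwovvbfufnvfuf" (len 17), cursors c1@4 c2@12 c3@17, authorship .111.....222..333
After op 4 (add_cursor(10)): buffer="cfufwovvbfufnvfuf" (len 17), cursors c1@4 c4@10 c2@12 c3@17, authorship .111.....222..333
After op 5 (move_right): buffer="cfufwovvbfufnvfuf" (len 17), cursors c1@5 c4@11 c2@13 c3@17, authorship .111.....222..333
After op 6 (insert('p')): buffer="cfufwpovvbfupfnpvfufp" (len 21), cursors c1@6 c4@13 c2@16 c3@21, authorship .111.1....2242.2.3333

Answer: cfufwpovvbfupfnpvfufp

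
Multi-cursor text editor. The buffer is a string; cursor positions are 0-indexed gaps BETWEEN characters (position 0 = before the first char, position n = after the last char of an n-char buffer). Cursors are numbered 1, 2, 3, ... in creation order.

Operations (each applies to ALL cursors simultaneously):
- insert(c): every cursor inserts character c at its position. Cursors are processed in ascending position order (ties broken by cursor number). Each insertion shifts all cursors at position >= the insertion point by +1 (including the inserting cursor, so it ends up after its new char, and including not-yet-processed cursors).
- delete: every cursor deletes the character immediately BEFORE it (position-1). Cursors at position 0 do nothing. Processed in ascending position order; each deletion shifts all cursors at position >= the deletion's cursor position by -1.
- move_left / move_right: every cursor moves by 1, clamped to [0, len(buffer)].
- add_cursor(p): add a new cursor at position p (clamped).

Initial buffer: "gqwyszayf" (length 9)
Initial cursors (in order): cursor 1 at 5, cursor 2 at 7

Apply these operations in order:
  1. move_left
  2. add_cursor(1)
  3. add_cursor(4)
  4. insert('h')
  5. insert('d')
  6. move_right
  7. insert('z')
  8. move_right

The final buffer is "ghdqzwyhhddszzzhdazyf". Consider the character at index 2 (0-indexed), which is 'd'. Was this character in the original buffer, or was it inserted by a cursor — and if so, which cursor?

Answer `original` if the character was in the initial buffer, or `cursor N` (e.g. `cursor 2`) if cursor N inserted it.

Answer: cursor 3

Derivation:
After op 1 (move_left): buffer="gqwyszayf" (len 9), cursors c1@4 c2@6, authorship .........
After op 2 (add_cursor(1)): buffer="gqwyszayf" (len 9), cursors c3@1 c1@4 c2@6, authorship .........
After op 3 (add_cursor(4)): buffer="gqwyszayf" (len 9), cursors c3@1 c1@4 c4@4 c2@6, authorship .........
After op 4 (insert('h')): buffer="ghqwyhhszhayf" (len 13), cursors c3@2 c1@7 c4@7 c2@10, authorship .3...14..2...
After op 5 (insert('d')): buffer="ghdqwyhhddszhdayf" (len 17), cursors c3@3 c1@10 c4@10 c2@14, authorship .33...1414..22...
After op 6 (move_right): buffer="ghdqwyhhddszhdayf" (len 17), cursors c3@4 c1@11 c4@11 c2@15, authorship .33...1414..22...
After op 7 (insert('z')): buffer="ghdqzwyhhddszzzhdazyf" (len 21), cursors c3@5 c1@14 c4@14 c2@19, authorship .33.3..1414.14.22.2..
After op 8 (move_right): buffer="ghdqzwyhhddszzzhdazyf" (len 21), cursors c3@6 c1@15 c4@15 c2@20, authorship .33.3..1414.14.22.2..
Authorship (.=original, N=cursor N): . 3 3 . 3 . . 1 4 1 4 . 1 4 . 2 2 . 2 . .
Index 2: author = 3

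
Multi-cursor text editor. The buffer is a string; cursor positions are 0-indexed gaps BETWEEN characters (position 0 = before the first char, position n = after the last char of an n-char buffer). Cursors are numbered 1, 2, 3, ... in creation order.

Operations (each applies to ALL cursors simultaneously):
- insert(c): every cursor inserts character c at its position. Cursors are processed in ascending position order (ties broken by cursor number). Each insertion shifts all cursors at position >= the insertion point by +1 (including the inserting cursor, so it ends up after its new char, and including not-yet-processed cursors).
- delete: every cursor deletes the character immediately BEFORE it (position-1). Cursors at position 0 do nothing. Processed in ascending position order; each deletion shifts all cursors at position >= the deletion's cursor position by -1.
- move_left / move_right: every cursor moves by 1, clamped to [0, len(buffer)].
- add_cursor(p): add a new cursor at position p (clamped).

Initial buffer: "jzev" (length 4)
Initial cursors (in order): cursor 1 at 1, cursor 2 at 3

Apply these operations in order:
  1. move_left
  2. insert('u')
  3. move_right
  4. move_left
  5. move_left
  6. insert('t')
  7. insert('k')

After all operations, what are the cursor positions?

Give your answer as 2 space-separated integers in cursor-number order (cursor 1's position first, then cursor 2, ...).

After op 1 (move_left): buffer="jzev" (len 4), cursors c1@0 c2@2, authorship ....
After op 2 (insert('u')): buffer="ujzuev" (len 6), cursors c1@1 c2@4, authorship 1..2..
After op 3 (move_right): buffer="ujzuev" (len 6), cursors c1@2 c2@5, authorship 1..2..
After op 4 (move_left): buffer="ujzuev" (len 6), cursors c1@1 c2@4, authorship 1..2..
After op 5 (move_left): buffer="ujzuev" (len 6), cursors c1@0 c2@3, authorship 1..2..
After op 6 (insert('t')): buffer="tujztuev" (len 8), cursors c1@1 c2@5, authorship 11..22..
After op 7 (insert('k')): buffer="tkujztkuev" (len 10), cursors c1@2 c2@7, authorship 111..222..

Answer: 2 7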